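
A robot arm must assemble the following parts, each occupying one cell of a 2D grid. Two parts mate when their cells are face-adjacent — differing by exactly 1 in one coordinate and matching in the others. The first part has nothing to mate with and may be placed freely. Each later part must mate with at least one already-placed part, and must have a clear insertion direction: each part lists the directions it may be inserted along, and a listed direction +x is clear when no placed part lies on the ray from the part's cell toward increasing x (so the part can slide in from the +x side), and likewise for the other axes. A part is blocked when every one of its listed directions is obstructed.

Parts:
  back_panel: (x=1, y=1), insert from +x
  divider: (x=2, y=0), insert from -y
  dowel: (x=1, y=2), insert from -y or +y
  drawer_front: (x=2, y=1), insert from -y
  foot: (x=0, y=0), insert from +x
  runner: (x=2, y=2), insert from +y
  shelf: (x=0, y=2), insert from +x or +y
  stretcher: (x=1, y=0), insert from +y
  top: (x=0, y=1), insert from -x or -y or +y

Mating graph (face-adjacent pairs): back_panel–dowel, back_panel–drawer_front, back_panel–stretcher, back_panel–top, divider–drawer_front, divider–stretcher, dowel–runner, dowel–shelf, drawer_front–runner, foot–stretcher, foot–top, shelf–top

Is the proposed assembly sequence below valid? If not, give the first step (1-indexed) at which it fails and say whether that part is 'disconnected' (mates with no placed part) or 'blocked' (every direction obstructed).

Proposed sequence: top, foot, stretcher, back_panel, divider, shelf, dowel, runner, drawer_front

Invalid at step 9 (blocked)

1. top@(0, 1) [-x clear] — {top}
2. foot@(0, 0) [+x clear] — {foot, top}
3. stretcher@(1, 0) [+y clear] — {foot, stretcher, top}
4. back_panel@(1, 1) [+x clear] — {back_panel, foot, stretcher, top}
5. divider@(2, 0) [-y clear] — {back_panel, divider, foot, stretcher, top}
6. shelf@(0, 2) [+x clear] — {back_panel, divider, foot, shelf, stretcher, top}
7. dowel@(1, 2) [+y clear] — {back_panel, divider, dowel, foot, shelf, stretcher, top}
8. runner@(2, 2) [+y clear] — {back_panel, divider, dowel, foot, runner, shelf, stretcher, top}
9. drawer_front@(2, 1) — -y all obstructed ⇒ blocked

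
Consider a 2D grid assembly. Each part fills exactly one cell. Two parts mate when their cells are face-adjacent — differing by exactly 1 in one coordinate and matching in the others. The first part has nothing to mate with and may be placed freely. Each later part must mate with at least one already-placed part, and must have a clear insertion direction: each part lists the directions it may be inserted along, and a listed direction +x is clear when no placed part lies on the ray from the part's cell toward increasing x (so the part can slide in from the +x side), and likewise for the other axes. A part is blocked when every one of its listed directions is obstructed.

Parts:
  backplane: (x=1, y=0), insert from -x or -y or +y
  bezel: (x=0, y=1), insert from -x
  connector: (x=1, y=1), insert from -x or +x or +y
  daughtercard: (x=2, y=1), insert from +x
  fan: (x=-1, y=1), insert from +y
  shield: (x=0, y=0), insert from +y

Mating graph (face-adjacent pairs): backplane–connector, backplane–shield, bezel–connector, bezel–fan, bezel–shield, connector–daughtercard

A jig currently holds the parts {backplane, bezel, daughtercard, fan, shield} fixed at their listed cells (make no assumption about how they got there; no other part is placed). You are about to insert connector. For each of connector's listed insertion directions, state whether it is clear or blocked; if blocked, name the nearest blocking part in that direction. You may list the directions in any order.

-x: nearest on ray is bezel@(0, 1) ⇒ blocked
+x: nearest on ray is daughtercard@(2, 1) ⇒ blocked
+y: ray from connector(1, 1) has no placed part ⇒ clear

+x: blocked by daughtercard; +y: clear; -x: blocked by bezel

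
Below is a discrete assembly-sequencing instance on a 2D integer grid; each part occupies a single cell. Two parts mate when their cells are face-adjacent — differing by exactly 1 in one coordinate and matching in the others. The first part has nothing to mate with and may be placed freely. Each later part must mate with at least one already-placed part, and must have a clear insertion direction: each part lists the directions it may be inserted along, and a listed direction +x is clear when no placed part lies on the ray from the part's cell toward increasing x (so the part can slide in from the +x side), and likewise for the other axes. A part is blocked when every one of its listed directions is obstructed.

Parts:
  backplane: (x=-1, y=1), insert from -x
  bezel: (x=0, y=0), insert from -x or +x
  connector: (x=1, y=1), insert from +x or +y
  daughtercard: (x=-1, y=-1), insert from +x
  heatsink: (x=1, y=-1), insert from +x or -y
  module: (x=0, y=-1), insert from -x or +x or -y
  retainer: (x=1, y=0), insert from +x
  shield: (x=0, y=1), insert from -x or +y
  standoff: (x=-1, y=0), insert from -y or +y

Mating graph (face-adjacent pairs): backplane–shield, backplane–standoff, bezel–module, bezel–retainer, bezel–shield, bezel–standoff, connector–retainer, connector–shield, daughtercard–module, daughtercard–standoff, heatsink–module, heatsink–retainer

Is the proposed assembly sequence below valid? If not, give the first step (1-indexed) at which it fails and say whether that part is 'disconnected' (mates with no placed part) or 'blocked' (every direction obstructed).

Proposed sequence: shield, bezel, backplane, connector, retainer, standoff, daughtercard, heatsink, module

1. shield@(0, 1) [-x clear] — {shield}
2. bezel@(0, 0) [-x clear] — {bezel, shield}
3. backplane@(-1, 1) [-x clear] — {backplane, bezel, shield}
4. connector@(1, 1) [+x clear] — {backplane, bezel, connector, shield}
5. retainer@(1, 0) [+x clear] — {backplane, bezel, connector, retainer, shield}
6. standoff@(-1, 0) [-y clear] — {backplane, bezel, connector, retainer, shield, standoff}
7. daughtercard@(-1, -1) [+x clear] — {backplane, bezel, connector, daughtercard, retainer, shield, standoff}
8. heatsink@(1, -1) [+x clear] — {backplane, bezel, connector, daughtercard, heatsink, retainer, shield, standoff}
9. module@(0, -1) [-y clear] — {backplane, bezel, connector, daughtercard, heatsink, module, retainer, shield, standoff}

Valid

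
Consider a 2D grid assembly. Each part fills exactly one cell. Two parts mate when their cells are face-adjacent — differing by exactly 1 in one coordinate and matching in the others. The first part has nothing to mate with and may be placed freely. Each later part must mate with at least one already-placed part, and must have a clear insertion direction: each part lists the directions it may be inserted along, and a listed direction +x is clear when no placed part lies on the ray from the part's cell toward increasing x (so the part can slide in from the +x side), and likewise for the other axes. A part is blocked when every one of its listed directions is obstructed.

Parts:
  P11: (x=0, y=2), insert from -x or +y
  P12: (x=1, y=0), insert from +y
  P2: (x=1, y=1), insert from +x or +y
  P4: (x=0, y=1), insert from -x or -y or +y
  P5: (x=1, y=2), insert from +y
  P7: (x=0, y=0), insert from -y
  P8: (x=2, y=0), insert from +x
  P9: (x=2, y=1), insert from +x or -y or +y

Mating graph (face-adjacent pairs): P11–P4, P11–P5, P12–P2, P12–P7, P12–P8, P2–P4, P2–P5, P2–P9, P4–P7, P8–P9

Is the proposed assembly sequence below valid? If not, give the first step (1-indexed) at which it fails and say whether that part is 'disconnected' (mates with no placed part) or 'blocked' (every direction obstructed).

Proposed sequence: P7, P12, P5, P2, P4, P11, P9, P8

Invalid at step 3 (disconnected)

1. P7@(0, 0) [-y clear] — {P7}
2. P12@(1, 0) [+y clear] — {P12, P7}
3. P5@(1, 2) — no placed neighbour ⇒ disconnected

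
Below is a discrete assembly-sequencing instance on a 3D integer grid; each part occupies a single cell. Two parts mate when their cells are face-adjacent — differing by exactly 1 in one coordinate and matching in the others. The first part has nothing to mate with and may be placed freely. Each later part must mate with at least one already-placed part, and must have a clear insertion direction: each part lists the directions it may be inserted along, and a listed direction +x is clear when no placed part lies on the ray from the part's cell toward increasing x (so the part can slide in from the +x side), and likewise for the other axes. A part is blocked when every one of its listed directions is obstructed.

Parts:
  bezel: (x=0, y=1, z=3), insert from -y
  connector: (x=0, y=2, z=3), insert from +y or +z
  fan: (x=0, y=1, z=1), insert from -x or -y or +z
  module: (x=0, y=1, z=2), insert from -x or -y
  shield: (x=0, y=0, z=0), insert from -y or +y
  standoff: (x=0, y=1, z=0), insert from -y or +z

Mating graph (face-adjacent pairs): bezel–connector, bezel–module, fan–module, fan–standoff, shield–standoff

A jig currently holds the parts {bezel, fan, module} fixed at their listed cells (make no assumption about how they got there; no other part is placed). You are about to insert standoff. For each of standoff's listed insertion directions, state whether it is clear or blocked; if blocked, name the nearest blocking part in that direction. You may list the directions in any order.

-y: ray from standoff(0, 1, 0) has no placed part ⇒ clear
+z: nearest on ray is fan@(0, 1, 1) ⇒ blocked

+z: blocked by fan; -y: clear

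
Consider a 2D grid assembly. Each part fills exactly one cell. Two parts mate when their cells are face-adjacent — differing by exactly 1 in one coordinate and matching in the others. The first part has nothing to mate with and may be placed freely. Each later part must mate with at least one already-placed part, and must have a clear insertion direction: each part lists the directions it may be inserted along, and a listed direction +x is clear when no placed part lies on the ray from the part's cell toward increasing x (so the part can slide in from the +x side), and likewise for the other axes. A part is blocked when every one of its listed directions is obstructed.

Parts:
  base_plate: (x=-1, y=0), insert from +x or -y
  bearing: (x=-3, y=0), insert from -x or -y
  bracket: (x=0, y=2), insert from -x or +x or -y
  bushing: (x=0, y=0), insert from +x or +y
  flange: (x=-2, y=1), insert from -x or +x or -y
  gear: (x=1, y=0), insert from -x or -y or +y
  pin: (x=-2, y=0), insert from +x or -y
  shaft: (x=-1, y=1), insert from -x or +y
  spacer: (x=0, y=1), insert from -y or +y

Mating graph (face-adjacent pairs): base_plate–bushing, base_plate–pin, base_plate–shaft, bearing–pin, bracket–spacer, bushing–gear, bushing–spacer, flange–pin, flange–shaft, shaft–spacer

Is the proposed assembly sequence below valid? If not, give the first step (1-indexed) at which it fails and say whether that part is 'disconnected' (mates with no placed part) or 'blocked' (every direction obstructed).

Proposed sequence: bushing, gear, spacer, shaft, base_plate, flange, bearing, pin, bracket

Invalid at step 7 (disconnected)

1. bushing@(0, 0) [+x clear] — {bushing}
2. gear@(1, 0) [-y clear] — {bushing, gear}
3. spacer@(0, 1) [+y clear] — {bushing, gear, spacer}
4. shaft@(-1, 1) [-x clear] — {bushing, gear, shaft, spacer}
5. base_plate@(-1, 0) [-y clear] — {base_plate, bushing, gear, shaft, spacer}
6. flange@(-2, 1) [-x clear] — {base_plate, bushing, flange, gear, shaft, spacer}
7. bearing@(-3, 0) — no placed neighbour ⇒ disconnected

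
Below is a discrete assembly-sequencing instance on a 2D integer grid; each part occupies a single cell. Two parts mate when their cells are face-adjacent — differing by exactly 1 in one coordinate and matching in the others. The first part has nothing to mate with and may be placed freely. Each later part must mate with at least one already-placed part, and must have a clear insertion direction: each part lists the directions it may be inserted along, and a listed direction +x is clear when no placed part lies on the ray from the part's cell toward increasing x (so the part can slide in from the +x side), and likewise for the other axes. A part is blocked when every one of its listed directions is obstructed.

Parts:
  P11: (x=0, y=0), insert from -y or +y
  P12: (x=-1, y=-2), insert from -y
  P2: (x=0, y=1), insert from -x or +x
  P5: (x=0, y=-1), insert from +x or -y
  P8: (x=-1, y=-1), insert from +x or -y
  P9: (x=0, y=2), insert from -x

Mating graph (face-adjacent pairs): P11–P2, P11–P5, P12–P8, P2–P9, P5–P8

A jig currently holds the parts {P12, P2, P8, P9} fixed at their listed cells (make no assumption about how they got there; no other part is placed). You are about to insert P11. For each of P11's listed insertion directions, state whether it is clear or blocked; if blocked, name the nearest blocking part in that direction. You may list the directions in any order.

-y: ray from P11(0, 0) has no placed part ⇒ clear
+y: nearest on ray is P2@(0, 1) ⇒ blocked

+y: blocked by P2; -y: clear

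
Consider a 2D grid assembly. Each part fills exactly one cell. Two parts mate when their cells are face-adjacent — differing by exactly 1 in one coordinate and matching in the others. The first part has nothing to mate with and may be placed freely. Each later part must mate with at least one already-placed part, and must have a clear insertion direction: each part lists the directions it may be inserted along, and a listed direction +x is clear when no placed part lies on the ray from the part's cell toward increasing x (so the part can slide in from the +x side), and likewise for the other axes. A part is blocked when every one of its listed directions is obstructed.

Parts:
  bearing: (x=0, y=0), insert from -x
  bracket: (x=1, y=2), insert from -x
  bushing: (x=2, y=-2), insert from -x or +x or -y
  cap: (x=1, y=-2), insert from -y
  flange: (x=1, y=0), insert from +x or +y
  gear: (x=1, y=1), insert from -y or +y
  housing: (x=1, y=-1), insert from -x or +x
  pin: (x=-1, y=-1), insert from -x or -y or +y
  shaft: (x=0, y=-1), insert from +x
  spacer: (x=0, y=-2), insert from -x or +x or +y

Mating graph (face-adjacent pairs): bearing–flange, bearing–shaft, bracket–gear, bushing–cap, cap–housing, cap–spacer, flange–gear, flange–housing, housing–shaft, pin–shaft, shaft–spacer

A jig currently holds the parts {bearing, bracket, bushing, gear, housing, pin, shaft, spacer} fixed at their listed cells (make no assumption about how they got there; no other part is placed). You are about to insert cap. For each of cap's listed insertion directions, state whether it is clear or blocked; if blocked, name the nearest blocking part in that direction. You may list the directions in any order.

-y: ray from cap(1, -2) has no placed part ⇒ clear

-y: clear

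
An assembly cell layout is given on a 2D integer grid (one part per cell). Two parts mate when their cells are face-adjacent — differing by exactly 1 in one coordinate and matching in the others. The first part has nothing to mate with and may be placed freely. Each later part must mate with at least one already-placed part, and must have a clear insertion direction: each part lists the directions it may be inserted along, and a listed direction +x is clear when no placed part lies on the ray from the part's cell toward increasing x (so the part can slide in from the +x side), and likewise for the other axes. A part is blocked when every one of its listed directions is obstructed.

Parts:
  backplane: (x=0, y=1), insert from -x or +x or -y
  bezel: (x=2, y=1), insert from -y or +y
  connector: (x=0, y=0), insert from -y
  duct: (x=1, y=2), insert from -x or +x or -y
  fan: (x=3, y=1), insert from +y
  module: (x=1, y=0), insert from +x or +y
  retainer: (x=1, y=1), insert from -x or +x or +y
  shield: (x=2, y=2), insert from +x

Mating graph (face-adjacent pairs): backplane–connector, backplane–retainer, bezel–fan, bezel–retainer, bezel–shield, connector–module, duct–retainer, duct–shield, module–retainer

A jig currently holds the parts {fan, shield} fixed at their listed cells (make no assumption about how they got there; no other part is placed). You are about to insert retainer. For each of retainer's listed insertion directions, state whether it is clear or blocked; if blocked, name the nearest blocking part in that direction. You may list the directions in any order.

-x: ray from retainer(1, 1) has no placed part ⇒ clear
+x: nearest on ray is fan@(3, 1) ⇒ blocked
+y: ray from retainer(1, 1) has no placed part ⇒ clear

+x: blocked by fan; +y: clear; -x: clear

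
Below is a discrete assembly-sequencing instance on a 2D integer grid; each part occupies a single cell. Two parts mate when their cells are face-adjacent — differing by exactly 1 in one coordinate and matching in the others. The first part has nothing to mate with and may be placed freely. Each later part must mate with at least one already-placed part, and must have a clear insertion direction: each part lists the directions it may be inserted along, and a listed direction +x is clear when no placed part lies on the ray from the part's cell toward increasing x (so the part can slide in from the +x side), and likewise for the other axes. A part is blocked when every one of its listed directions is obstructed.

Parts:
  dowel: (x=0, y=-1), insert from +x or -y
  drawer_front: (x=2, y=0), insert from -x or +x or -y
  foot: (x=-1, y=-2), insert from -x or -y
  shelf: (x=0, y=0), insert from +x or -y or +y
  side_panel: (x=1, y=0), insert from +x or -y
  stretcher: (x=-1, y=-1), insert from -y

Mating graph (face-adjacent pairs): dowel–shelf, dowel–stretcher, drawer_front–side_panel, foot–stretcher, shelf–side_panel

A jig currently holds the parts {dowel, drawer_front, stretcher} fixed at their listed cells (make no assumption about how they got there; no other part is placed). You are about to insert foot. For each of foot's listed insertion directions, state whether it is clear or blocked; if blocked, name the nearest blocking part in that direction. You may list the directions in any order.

-x: clear; -y: clear

-x: ray from foot(-1, -2) has no placed part ⇒ clear
-y: ray from foot(-1, -2) has no placed part ⇒ clear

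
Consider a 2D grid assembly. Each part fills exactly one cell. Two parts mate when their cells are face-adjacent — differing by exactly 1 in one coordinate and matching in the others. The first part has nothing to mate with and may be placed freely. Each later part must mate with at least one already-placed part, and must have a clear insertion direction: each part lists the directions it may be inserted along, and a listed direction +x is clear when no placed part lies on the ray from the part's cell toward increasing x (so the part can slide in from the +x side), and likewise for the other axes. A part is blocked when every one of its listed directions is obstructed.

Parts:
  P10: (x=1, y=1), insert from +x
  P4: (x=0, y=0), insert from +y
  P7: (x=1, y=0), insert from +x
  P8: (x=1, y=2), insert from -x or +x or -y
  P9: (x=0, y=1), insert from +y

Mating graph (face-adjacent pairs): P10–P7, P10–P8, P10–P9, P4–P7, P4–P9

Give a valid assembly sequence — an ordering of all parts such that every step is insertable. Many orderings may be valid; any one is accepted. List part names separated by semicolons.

P8; P10; P7; P4; P9

1. P8@(1, 2) [-x clear] — {P8}
2. P10@(1, 1) [+x clear] — {P10, P8}
3. P7@(1, 0) [+x clear] — {P10, P7, P8}
4. P4@(0, 0) [+y clear] — {P10, P4, P7, P8}
5. P9@(0, 1) [+y clear] — {P10, P4, P7, P8, P9}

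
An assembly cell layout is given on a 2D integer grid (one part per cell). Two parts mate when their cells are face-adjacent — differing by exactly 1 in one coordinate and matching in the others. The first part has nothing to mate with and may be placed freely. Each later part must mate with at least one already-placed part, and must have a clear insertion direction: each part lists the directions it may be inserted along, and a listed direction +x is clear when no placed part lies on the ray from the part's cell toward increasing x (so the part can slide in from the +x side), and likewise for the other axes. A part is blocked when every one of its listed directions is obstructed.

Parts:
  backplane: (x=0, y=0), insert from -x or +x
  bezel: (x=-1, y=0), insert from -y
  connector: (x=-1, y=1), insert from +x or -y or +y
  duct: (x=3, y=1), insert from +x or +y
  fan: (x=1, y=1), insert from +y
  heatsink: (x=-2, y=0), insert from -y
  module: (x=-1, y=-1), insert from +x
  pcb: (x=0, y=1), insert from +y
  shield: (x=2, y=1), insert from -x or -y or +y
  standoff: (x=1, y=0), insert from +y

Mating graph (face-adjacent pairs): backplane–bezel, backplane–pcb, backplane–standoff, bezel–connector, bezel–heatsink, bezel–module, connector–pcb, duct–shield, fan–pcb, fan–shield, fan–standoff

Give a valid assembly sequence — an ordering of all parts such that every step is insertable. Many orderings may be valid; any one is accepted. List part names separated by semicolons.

1. standoff@(1, 0) [+y clear] — {standoff}
2. backplane@(0, 0) [-x clear] — {backplane, standoff}
3. bezel@(-1, 0) [-y clear] — {backplane, bezel, standoff}
4. heatsink@(-2, 0) [-y clear] — {backplane, bezel, heatsink, standoff}
5. pcb@(0, 1) [+y clear] — {backplane, bezel, heatsink, pcb, standoff}
6. fan@(1, 1) [+y clear] — {backplane, bezel, fan, heatsink, pcb, standoff}
7. shield@(2, 1) [-y clear] — {backplane, bezel, fan, heatsink, pcb, shield, standoff}
8. duct@(3, 1) [+x clear] — {backplane, bezel, duct, fan, heatsink, pcb, shield, standoff}
9. module@(-1, -1) [+x clear] — {backplane, bezel, duct, fan, heatsink, module, pcb, shield, standoff}
10. connector@(-1, 1) [+y clear] — {backplane, bezel, connector, duct, fan, heatsink, module, pcb, shield, standoff}

standoff; backplane; bezel; heatsink; pcb; fan; shield; duct; module; connector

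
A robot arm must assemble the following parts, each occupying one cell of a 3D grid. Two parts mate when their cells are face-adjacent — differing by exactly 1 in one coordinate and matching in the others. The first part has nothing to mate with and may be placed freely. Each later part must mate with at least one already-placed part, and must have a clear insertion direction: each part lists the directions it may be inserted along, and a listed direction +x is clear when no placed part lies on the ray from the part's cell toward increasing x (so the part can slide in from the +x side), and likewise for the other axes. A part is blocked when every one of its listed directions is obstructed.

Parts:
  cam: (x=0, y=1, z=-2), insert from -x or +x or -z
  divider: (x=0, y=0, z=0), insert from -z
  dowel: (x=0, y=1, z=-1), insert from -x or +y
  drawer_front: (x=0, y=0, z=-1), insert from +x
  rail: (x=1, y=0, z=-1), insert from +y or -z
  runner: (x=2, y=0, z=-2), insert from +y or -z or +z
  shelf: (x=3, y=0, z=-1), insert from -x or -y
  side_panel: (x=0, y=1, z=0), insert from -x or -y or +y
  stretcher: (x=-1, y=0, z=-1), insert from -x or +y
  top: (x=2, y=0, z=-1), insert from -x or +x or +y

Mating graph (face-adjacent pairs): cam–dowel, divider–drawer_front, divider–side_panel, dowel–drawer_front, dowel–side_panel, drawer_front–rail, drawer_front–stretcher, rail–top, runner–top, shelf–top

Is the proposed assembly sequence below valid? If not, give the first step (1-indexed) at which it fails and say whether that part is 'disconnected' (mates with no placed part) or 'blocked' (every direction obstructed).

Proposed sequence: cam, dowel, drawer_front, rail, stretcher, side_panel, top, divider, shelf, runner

Invalid at step 8 (blocked)

1. cam@(0, 1, -2) [-x clear] — {cam}
2. dowel@(0, 1, -1) [-x clear] — {cam, dowel}
3. drawer_front@(0, 0, -1) [+x clear] — {cam, dowel, drawer_front}
4. rail@(1, 0, -1) [+y clear] — {cam, dowel, drawer_front, rail}
5. stretcher@(-1, 0, -1) [-x clear] — {cam, dowel, drawer_front, rail, stretcher}
6. side_panel@(0, 1, 0) [-x clear] — {cam, dowel, drawer_front, rail, side_panel, stretcher}
7. top@(2, 0, -1) [+x clear] — {cam, dowel, drawer_front, rail, side_panel, stretcher, top}
8. divider@(0, 0, 0) — -z all obstructed ⇒ blocked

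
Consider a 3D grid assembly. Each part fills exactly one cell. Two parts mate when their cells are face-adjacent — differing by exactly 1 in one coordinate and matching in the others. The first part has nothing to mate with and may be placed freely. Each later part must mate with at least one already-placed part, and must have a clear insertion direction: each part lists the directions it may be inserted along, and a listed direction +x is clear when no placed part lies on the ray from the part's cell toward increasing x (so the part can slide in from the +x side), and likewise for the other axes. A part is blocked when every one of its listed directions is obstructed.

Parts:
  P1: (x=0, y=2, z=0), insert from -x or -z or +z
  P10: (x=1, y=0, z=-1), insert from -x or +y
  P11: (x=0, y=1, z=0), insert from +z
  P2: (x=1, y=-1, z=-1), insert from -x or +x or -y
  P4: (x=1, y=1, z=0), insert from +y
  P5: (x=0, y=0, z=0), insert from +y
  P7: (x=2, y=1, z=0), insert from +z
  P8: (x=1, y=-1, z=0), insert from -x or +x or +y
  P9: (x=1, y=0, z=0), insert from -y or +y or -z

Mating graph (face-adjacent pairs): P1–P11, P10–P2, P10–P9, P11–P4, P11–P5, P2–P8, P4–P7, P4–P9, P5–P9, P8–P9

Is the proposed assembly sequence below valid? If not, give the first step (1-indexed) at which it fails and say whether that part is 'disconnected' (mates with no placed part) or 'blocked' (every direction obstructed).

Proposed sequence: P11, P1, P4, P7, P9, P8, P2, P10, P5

Invalid at step 9 (blocked)

1. P11@(0, 1, 0) [+z clear] — {P11}
2. P1@(0, 2, 0) [-x clear] — {P1, P11}
3. P4@(1, 1, 0) [+y clear] — {P1, P11, P4}
4. P7@(2, 1, 0) [+z clear] — {P1, P11, P4, P7}
5. P9@(1, 0, 0) [-y clear] — {P1, P11, P4, P7, P9}
6. P8@(1, -1, 0) [-x clear] — {P1, P11, P4, P7, P8, P9}
7. P2@(1, -1, -1) [-x clear] — {P1, P11, P2, P4, P7, P8, P9}
8. P10@(1, 0, -1) [-x clear] — {P1, P10, P11, P2, P4, P7, P8, P9}
9. P5@(0, 0, 0) — +y all obstructed ⇒ blocked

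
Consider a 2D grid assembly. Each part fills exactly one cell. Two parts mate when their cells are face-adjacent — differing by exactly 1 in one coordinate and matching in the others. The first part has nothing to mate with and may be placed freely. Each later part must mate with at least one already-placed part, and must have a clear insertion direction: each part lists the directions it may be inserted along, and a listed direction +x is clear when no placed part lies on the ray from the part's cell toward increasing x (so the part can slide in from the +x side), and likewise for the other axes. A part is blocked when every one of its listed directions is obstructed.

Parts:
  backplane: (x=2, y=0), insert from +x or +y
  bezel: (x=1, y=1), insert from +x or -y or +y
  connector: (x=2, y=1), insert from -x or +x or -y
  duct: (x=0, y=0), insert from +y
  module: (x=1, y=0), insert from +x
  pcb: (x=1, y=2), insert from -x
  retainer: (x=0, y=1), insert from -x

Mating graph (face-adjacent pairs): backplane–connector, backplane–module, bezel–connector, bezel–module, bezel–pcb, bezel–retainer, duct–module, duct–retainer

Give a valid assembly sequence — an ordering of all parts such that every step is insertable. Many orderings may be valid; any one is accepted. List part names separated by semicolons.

1. duct@(0, 0) [+y clear] — {duct}
2. module@(1, 0) [+x clear] — {duct, module}
3. backplane@(2, 0) [+x clear] — {backplane, duct, module}
4. connector@(2, 1) [-x clear] — {backplane, connector, duct, module}
5. retainer@(0, 1) [-x clear] — {backplane, connector, duct, module, retainer}
6. bezel@(1, 1) [+y clear] — {backplane, bezel, connector, duct, module, retainer}
7. pcb@(1, 2) [-x clear] — {backplane, bezel, connector, duct, module, pcb, retainer}

duct; module; backplane; connector; retainer; bezel; pcb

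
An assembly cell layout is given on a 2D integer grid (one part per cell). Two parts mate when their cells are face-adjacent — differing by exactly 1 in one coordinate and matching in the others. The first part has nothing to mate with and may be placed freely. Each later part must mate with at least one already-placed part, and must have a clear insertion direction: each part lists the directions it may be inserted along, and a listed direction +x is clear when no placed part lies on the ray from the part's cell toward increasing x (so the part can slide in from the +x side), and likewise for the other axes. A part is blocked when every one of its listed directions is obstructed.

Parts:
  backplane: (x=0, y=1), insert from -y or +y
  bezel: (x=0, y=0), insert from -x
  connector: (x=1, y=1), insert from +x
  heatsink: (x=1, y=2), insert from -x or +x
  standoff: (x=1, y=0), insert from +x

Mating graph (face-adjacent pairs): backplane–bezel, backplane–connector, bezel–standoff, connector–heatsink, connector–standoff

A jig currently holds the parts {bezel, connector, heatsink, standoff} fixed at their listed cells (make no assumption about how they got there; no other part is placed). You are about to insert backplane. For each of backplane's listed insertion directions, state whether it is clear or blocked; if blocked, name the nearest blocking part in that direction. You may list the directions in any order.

+y: clear; -y: blocked by bezel

-y: nearest on ray is bezel@(0, 0) ⇒ blocked
+y: ray from backplane(0, 1) has no placed part ⇒ clear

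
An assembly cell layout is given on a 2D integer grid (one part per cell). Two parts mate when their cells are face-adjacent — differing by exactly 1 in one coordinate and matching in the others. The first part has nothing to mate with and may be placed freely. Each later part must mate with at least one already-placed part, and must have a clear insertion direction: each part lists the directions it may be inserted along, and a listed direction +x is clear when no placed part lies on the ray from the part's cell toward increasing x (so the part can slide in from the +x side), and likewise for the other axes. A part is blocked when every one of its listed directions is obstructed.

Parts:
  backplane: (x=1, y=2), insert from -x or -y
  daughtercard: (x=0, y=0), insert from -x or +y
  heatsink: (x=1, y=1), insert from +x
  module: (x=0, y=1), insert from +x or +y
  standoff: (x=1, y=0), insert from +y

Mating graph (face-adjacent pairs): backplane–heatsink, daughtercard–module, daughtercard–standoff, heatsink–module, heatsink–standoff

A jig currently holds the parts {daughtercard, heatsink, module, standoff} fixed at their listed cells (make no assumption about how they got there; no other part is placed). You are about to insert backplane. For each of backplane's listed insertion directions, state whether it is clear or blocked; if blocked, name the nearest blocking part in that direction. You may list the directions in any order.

-x: ray from backplane(1, 2) has no placed part ⇒ clear
-y: nearest on ray is heatsink@(1, 1) ⇒ blocked

-x: clear; -y: blocked by heatsink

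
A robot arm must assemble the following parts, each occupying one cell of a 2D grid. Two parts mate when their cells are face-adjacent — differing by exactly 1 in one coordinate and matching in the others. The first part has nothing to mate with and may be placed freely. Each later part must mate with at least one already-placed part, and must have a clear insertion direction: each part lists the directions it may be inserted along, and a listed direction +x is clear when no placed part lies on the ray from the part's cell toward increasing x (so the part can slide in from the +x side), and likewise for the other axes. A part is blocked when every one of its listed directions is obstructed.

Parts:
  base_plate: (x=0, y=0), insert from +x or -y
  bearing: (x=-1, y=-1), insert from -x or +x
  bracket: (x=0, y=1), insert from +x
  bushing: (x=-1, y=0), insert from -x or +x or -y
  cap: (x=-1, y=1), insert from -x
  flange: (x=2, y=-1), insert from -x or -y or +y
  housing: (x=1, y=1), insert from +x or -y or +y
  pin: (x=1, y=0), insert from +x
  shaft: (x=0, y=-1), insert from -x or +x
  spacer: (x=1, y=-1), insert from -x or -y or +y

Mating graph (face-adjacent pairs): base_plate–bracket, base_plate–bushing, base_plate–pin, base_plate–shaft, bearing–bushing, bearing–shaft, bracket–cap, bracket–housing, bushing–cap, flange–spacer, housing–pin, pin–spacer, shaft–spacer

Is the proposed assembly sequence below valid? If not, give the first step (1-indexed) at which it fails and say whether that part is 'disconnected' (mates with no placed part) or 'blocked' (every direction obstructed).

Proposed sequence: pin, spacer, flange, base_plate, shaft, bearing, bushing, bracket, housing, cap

1. pin@(1, 0) [+x clear] — {pin}
2. spacer@(1, -1) [-x clear] — {pin, spacer}
3. flange@(2, -1) [-y clear] — {flange, pin, spacer}
4. base_plate@(0, 0) [-y clear] — {base_plate, flange, pin, spacer}
5. shaft@(0, -1) [-x clear] — {base_plate, flange, pin, shaft, spacer}
6. bearing@(-1, -1) [-x clear] — {base_plate, bearing, flange, pin, shaft, spacer}
7. bushing@(-1, 0) [-x clear] — {base_plate, bearing, bushing, flange, pin, shaft, spacer}
8. bracket@(0, 1) [+x clear] — {base_plate, bearing, bracket, bushing, flange, pin, shaft, spacer}
9. housing@(1, 1) [+x clear] — {base_plate, bearing, bracket, bushing, flange, housing, pin, shaft, spacer}
10. cap@(-1, 1) [-x clear] — {base_plate, bearing, bracket, bushing, cap, flange, housing, pin, shaft, spacer}

Valid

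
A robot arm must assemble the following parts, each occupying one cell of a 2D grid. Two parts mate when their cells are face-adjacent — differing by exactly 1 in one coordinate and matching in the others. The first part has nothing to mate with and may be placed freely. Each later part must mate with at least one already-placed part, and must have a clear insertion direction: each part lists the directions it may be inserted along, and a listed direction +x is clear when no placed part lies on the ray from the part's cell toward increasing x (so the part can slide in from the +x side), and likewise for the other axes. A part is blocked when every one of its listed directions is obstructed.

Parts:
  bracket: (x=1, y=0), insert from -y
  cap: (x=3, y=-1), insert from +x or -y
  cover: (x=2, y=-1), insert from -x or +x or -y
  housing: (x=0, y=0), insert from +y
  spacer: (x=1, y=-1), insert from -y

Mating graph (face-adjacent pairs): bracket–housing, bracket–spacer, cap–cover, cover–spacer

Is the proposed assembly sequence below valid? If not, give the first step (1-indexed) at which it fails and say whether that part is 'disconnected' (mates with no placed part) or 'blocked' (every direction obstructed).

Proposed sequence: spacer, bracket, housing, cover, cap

Invalid at step 2 (blocked)

1. spacer@(1, -1) [-y clear] — {spacer}
2. bracket@(1, 0) — -y all obstructed ⇒ blocked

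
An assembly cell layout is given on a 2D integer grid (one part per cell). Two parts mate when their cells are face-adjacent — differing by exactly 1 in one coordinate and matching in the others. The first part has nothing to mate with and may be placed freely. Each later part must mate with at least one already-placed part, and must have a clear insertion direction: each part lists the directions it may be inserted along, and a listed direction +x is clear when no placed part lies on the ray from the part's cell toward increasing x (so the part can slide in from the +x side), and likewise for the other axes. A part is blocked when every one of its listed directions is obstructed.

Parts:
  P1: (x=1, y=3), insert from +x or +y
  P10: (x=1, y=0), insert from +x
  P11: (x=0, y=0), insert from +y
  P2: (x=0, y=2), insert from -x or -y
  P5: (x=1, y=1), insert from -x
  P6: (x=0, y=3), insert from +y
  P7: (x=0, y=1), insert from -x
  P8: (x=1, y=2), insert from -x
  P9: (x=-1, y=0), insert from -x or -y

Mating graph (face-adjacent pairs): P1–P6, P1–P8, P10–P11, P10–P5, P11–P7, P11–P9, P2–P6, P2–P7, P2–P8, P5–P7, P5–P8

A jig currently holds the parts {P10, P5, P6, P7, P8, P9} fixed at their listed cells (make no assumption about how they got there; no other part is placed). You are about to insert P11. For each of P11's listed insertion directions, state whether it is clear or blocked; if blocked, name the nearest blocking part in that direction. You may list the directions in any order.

+y: blocked by P7

+y: nearest on ray is P7@(0, 1) ⇒ blocked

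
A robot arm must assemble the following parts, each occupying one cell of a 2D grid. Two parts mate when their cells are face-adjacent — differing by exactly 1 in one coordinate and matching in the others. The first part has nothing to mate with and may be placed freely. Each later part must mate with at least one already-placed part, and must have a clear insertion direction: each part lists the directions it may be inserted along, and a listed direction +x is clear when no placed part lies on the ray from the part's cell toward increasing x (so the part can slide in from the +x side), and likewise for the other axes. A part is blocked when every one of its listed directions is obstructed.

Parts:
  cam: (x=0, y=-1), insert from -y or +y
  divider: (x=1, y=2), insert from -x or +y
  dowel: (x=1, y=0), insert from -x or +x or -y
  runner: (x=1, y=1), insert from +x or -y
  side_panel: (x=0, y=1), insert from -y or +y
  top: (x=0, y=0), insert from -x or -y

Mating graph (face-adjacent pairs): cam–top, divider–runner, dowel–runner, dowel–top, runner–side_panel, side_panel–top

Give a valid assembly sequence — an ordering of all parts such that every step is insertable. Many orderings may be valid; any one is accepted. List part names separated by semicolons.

1. side_panel@(0, 1) [-y clear] — {side_panel}
2. top@(0, 0) [-x clear] — {side_panel, top}
3. runner@(1, 1) [+x clear] — {runner, side_panel, top}
4. divider@(1, 2) [-x clear] — {divider, runner, side_panel, top}
5. dowel@(1, 0) [+x clear] — {divider, dowel, runner, side_panel, top}
6. cam@(0, -1) [-y clear] — {cam, divider, dowel, runner, side_panel, top}

side_panel; top; runner; divider; dowel; cam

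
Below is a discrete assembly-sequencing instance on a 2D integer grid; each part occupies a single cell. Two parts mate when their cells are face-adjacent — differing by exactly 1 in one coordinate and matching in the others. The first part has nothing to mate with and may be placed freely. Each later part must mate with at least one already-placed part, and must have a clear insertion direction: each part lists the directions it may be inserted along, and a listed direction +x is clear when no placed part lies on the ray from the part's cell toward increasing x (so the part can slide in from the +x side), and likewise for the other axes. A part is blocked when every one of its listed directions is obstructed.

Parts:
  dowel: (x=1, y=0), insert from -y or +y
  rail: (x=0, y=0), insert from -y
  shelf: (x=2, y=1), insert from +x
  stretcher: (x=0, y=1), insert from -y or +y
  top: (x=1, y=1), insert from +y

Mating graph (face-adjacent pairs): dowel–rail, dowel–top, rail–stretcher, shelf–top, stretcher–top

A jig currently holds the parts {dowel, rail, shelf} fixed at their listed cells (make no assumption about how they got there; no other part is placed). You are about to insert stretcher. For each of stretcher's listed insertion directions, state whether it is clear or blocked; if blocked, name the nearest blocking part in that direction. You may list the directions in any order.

+y: clear; -y: blocked by rail

-y: nearest on ray is rail@(0, 0) ⇒ blocked
+y: ray from stretcher(0, 1) has no placed part ⇒ clear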